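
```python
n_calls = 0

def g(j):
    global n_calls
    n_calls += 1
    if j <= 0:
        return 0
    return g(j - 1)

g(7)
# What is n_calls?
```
Call trace:
g(j=7)
  g(j=6)
    g(j=5)
      g(j=4)
        g(j=3)
          g(j=2)
            g(j=1)
              g(j=0)
              -> return 0
            -> return 0
          -> return 0
        -> return 0
      -> return 0
    -> return 0
  -> return 0
-> return 0

n_calls is incremented once per call. g is entered once for each j = 7, 6, 5, 4, 3, 2, 1, 0 (the j <= 0 call returns without recursing), i.e. 7 + 1 calls.
n_calls = 8

Final answer: 8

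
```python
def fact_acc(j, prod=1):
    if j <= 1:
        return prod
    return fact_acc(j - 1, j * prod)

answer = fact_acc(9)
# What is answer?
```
Call trace:
fact_acc(j=9, prod=1)
  fact_acc(j=8, prod=9)
    fact_acc(j=7, prod=72)
      fact_acc(j=6, prod=504)
        fact_acc(j=5, prod=3024)
          fact_acc(j=4, prod=15120)
            fact_acc(j=3, prod=60480)
              fact_acc(j=2, prod=181440)
                fact_acc(j=1, prod=362880)
                -> return 362880
              -> return 362880
            -> return 362880
          -> return 362880
        -> return 362880
      -> return 362880
    -> return 362880
  -> return 362880
-> return 362880

Final answer: 362880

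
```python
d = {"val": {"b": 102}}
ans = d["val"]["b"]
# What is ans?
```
Trace:
  d={'val': {'b': 102}}
  d={'val': {'b': 102}}, ans=102

Final answer: 102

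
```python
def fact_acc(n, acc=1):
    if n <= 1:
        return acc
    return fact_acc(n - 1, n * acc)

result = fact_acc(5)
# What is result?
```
Call trace:
fact_acc(n=5, acc=1)
  fact_acc(n=4, acc=5)
    fact_acc(n=3, acc=20)
      fact_acc(n=2, acc=60)
        fact_acc(n=1, acc=120)
        -> return 120
      -> return 120
    -> return 120
  -> return 120
-> return 120

Final answer: 120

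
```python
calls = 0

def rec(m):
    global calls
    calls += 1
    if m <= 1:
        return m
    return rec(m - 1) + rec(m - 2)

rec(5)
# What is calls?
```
Call trace (a repeated sub-call is expanded the first time; later identical calls just restate its return value):
rec(m=5)
  rec(m=4)
    rec(m=3)
      rec(m=2)
        rec(m=1)
        -> return 1
        rec(m=0)
        -> return 0
      -> return 1
      rec(m=1)
      -> return 1
    -> return 2
    rec(m=2) -> return 1  (same call as traced above)
  -> return 3
  rec(m=3) -> return 2  (same call as traced above)
-> return 5

calls is incremented once per call, so count the calls in each subtree. Let C(m) = number of calls made by rec(m).
C(0) = C(1) = 1 (base case, no recursion); C(m) = 1 + C(m - 1) + C(m - 2) otherwise.
C(2) = 1 + C(1) + C(0) = 1 + 1 + 1 = 3
C(3) = 1 + C(2) + C(1) = 1 + 3 + 1 = 5
C(4) = 1 + C(3) + C(2) = 1 + 5 + 3 = 9
C(5) = 1 + C(4) + C(3) = 1 + 9 + 5 = 15
calls = C(5) = 15

Final answer: 15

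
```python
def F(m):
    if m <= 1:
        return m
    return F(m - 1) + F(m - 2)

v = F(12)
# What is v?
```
Call trace (a repeated sub-call is expanded the first time; later identical calls just restate its return value):
F(m=12)
  F(m=11)
    F(m=10)
      F(m=9)
        F(m=8)
          F(m=7)
            F(m=6)
              F(m=5)
                F(m=4)
                  F(m=3)
                    F(m=2)
                      F(m=1)
                      -> return 1
                      F(m=0)
                      -> return 0
                    -> return 1
                    F(m=1)
                    -> return 1
                  -> return 2
                  F(m=2) -> return 1  (same call as traced above)
                -> return 3
                F(m=3) -> return 2  (same call as traced above)
              -> return 5
              F(m=4) -> return 3  (same call as traced above)
            -> return 8
            F(m=5) -> return 5  (same call as traced above)
          -> return 13
          F(m=6) -> return 8  (same call as traced above)
        -> return 21
        F(m=7) -> return 13  (same call as traced above)
      -> return 34
      F(m=8) -> return 21  (same call as traced above)
    -> return 55
    F(m=9) -> return 34  (same call as traced above)
  -> return 89
  F(m=10) -> return 55  (same call as traced above)
-> return 144

Final answer: 144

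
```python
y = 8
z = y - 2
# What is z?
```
Trace:
  y=8
  y=8, z=6

Final answer: 6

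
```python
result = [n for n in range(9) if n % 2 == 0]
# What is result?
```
Trace:
  n=0
  n=1
  n=2
  n=3
  n=4
  n=5
  n=6
  n=7
  n=8
  result=[0, 2, 4, 6, 8]

Final answer: [0, 2, 4, 6, 8]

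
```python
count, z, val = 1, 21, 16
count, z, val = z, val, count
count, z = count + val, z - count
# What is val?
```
Trace:
  count=1, z=21, val=16
  count=21, z=16, val=1
  count=22, z=-5, val=1

Final answer: 1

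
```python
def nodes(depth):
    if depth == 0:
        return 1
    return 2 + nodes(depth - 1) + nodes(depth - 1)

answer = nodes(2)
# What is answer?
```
Call trace (a repeated sub-call is expanded the first time; later identical calls just restate its return value):
nodes(depth=2)
  nodes(depth=1)
    nodes(depth=0)
    -> return 1
    nodes(depth=0)
    -> return 1
  -> return 4
  nodes(depth=1) -> return 4  (same call as traced above)
-> return 10

Final answer: 10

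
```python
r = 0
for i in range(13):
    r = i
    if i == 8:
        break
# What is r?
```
Trace:
  r=0
  r=0, i=0
  r=1, i=1
  r=2, i=2
  r=3, i=3
  r=4, i=4
  r=5, i=5
  r=6, i=6
  r=7, i=7
  r=8, i=8

Final answer: 8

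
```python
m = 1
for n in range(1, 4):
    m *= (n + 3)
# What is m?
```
Trace:
  m=1
  m=4, n=1
  m=20, n=2
  m=120, n=3

Final answer: 120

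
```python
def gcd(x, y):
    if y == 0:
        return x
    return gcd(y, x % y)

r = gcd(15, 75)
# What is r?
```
Call trace:
gcd(x=15, y=75)
  gcd(x=75, y=15)
    gcd(x=15, y=0)
    -> return 15
  -> return 15
-> return 15

Final answer: 15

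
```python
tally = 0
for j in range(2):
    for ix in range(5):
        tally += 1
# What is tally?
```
Trace:
  tally=0
  tally=1, j=0, ix=0
  tally=2, j=0, ix=1
  tally=3, j=0, ix=2
  tally=4, j=0, ix=3
  tally=5, j=0, ix=4
  tally=6, j=1, ix=0
  tally=7, j=1, ix=1
  tally=8, j=1, ix=2
  tally=9, j=1, ix=3
  tally=10, j=1, ix=4

Final answer: 10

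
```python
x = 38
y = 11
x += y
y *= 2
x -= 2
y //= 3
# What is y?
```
Trace:
  x=38
  x=38, y=11
  x=49, y=11
  x=49, y=22
  x=47, y=22
  x=47, y=7

Final answer: 7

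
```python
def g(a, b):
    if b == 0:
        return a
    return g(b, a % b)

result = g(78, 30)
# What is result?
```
Call trace:
g(a=78, b=30)
  g(a=30, b=18)
    g(a=18, b=12)
      g(a=12, b=6)
        g(a=6, b=0)
        -> return 6
      -> return 6
    -> return 6
  -> return 6
-> return 6

Final answer: 6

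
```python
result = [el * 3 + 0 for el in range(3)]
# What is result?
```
Trace:
  el=0
  el=1
  el=2
  result=[0, 3, 6]

Final answer: [0, 3, 6]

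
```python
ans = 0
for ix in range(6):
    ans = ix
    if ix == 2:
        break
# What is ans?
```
Trace:
  ans=0
  ans=0, ix=0
  ans=1, ix=1
  ans=2, ix=2

Final answer: 2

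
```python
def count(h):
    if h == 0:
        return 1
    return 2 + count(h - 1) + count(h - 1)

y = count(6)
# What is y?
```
Call trace (a repeated sub-call is expanded the first time; later identical calls just restate its return value):
count(h=6)
  count(h=5)
    count(h=4)
      count(h=3)
        count(h=2)
          count(h=1)
            count(h=0)
            -> return 1
            count(h=0)
            -> return 1
          -> return 4
          count(h=1) -> return 4  (same call as traced above)
        -> return 10
        count(h=2) -> return 10  (same call as traced above)
      -> return 22
      count(h=3) -> return 22  (same call as traced above)
    -> return 46
    count(h=4) -> return 46  (same call as traced above)
  -> return 94
  count(h=5) -> return 94  (same call as traced above)
-> return 190

Final answer: 190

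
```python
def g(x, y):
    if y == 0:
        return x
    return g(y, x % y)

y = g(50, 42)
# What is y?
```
Call trace:
g(x=50, y=42)
  g(x=42, y=8)
    g(x=8, y=2)
      g(x=2, y=0)
      -> return 2
    -> return 2
  -> return 2
-> return 2

Final answer: 2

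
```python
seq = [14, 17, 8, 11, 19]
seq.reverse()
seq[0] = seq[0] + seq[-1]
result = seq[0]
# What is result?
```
Trace:
  seq=[14, 17, 8, 11, 19]
  seq=[19, 11, 8, 17, 14]
  seq=[33, 11, 8, 17, 14]
  seq=[33, 11, 8, 17, 14], result=33

Final answer: 33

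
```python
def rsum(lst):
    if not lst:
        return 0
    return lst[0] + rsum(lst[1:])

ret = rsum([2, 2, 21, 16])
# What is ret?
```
Call trace:
rsum(lst=[2, 2, 21, 16])
  rsum(lst=[2, 21, 16])
    rsum(lst=[21, 16])
      rsum(lst=[16])
        rsum(lst=[])
        -> return 0
      -> return 16
    -> return 37
  -> return 39
-> return 41

Final answer: 41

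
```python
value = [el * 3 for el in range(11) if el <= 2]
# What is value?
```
Trace:
  el=0
  el=1
  el=2
  el=3
  el=4
  el=5
  el=6
  el=7
  el=8
  el=9
  el=10
  value=[0, 3, 6]

Final answer: [0, 3, 6]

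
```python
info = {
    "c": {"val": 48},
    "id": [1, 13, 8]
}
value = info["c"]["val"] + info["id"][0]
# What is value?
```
Trace:
  info={'c': {'val': 48}, 'id': [1, 13, 8]}
  info={'c': {'val': 48}, 'id': [1, 13, 8]}, value=49

Final answer: 49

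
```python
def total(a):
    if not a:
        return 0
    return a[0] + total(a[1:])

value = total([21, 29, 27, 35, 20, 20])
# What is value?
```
Call trace:
total(a=[21, 29, 27, 35, 20, 20])
  total(a=[29, 27, 35, 20, 20])
    total(a=[27, 35, 20, 20])
      total(a=[35, 20, 20])
        total(a=[20, 20])
          total(a=[20])
            total(a=[])
            -> return 0
          -> return 20
        -> return 40
      -> return 75
    -> return 102
  -> return 131
-> return 152

Final answer: 152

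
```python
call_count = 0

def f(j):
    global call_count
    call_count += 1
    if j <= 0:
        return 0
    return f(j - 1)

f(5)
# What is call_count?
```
Call trace:
f(j=5)
  f(j=4)
    f(j=3)
      f(j=2)
        f(j=1)
          f(j=0)
          -> return 0
        -> return 0
      -> return 0
    -> return 0
  -> return 0
-> return 0

call_count is incremented once per call. f is entered once for each j = 5, 4, 3, 2, 1, 0 (the j <= 0 call returns without recursing), i.e. 5 + 1 calls.
call_count = 6

Final answer: 6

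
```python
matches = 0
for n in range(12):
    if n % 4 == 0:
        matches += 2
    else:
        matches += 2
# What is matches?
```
Trace:
  matches=0
  matches=2, n=0
  matches=4, n=1
  matches=6, n=2
  matches=8, n=3
  matches=10, n=4
  matches=12, n=5
  matches=14, n=6
  matches=16, n=7
  matches=18, n=8
  matches=20, n=9
  matches=22, n=10
  matches=24, n=11

Final answer: 24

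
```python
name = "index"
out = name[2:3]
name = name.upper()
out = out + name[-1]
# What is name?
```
Trace:
  name='index'
  name='index', out='d'
  name='INDEX', out='d'
  name='INDEX', out='dX'

Final answer: 'INDEX'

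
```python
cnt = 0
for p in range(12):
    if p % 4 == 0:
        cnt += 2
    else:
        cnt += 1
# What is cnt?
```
Trace:
  cnt=0
  cnt=2, p=0
  cnt=3, p=1
  cnt=4, p=2
  cnt=5, p=3
  cnt=7, p=4
  cnt=8, p=5
  cnt=9, p=6
  cnt=10, p=7
  cnt=12, p=8
  cnt=13, p=9
  cnt=14, p=10
  cnt=15, p=11

Final answer: 15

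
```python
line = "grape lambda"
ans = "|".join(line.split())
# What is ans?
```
Trace:
  line='grape lambda'
  line='grape lambda', ans='grape|lambda'

Final answer: 'grape|lambda'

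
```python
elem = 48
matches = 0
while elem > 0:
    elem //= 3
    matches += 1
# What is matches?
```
Trace:
  elem=48
  elem=48, matches=0
  elem=16, matches=1
  elem=5, matches=2
  elem=1, matches=3
  elem=0, matches=4

Final answer: 4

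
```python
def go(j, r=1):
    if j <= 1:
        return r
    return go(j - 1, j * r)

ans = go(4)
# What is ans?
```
Call trace:
go(j=4, r=1)
  go(j=3, r=4)
    go(j=2, r=12)
      go(j=1, r=24)
      -> return 24
    -> return 24
  -> return 24
-> return 24

Final answer: 24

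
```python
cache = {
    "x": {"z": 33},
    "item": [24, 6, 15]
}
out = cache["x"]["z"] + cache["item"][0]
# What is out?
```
Trace:
  cache={'x': {'z': 33}, 'item': [24, 6, 15]}
  cache={'x': {'z': 33}, 'item': [24, 6, 15]}, out=57

Final answer: 57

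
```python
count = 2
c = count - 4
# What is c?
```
Trace:
  count=2
  count=2, c=-2

Final answer: -2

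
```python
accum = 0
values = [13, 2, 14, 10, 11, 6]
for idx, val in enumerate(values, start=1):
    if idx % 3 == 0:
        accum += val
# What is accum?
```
Trace:
  accum=0
  accum=0, idx=1, val=13
  accum=0, idx=2, val=2
  accum=14, idx=3, val=14
  accum=14, idx=4, val=10
  accum=14, idx=5, val=11
  accum=20, idx=6, val=6

Final answer: 20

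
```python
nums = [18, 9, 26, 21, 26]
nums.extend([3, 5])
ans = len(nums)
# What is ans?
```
Trace:
  nums=[18, 9, 26, 21, 26]
  nums=[18, 9, 26, 21, 26, 3, 5]
  nums=[18, 9, 26, 21, 26, 3, 5], ans=7

Final answer: 7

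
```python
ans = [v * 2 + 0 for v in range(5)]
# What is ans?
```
Trace:
  v=0
  v=1
  v=2
  v=3
  v=4
  ans=[0, 2, 4, 6, 8]

Final answer: [0, 2, 4, 6, 8]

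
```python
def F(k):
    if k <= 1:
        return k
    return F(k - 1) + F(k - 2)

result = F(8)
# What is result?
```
Call trace (a repeated sub-call is expanded the first time; later identical calls just restate its return value):
F(k=8)
  F(k=7)
    F(k=6)
      F(k=5)
        F(k=4)
          F(k=3)
            F(k=2)
              F(k=1)
              -> return 1
              F(k=0)
              -> return 0
            -> return 1
            F(k=1)
            -> return 1
          -> return 2
          F(k=2) -> return 1  (same call as traced above)
        -> return 3
        F(k=3) -> return 2  (same call as traced above)
      -> return 5
      F(k=4) -> return 3  (same call as traced above)
    -> return 8
    F(k=5) -> return 5  (same call as traced above)
  -> return 13
  F(k=6) -> return 8  (same call as traced above)
-> return 21

Final answer: 21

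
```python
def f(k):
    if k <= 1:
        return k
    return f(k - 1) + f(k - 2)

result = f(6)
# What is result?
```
Call trace (a repeated sub-call is expanded the first time; later identical calls just restate its return value):
f(k=6)
  f(k=5)
    f(k=4)
      f(k=3)
        f(k=2)
          f(k=1)
          -> return 1
          f(k=0)
          -> return 0
        -> return 1
        f(k=1)
        -> return 1
      -> return 2
      f(k=2) -> return 1  (same call as traced above)
    -> return 3
    f(k=3) -> return 2  (same call as traced above)
  -> return 5
  f(k=4) -> return 3  (same call as traced above)
-> return 8

Final answer: 8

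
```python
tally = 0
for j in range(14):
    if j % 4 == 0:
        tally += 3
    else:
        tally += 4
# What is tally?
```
Trace:
  tally=0
  tally=3, j=0
  tally=7, j=1
  tally=11, j=2
  tally=15, j=3
  tally=18, j=4
  tally=22, j=5
  tally=26, j=6
  tally=30, j=7
  tally=33, j=8
  tally=37, j=9
  tally=41, j=10
  tally=45, j=11
  tally=48, j=12
  tally=52, j=13

Final answer: 52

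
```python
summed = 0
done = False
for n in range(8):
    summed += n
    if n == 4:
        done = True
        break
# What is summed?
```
Trace:
  summed=0
  summed=0, done=False
  summed=0, done=False, n=0
  summed=1, done=False, n=1
  summed=3, done=False, n=2
  summed=6, done=False, n=3
  summed=10, done=True, n=4

Final answer: 10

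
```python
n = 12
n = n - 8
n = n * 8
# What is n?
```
Trace:
  n=12
  n=4
  n=32

Final answer: 32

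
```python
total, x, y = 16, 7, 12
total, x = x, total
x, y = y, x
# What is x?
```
Trace:
  total=16, x=7, y=12
  total=7, x=16, y=12
  total=7, x=12, y=16

Final answer: 12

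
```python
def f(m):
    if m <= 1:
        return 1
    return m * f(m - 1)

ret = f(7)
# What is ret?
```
Call trace:
f(m=7)
  f(m=6)
    f(m=5)
      f(m=4)
        f(m=3)
          f(m=2)
            f(m=1)
            -> return 1
          -> return 2
        -> return 6
      -> return 24
    -> return 120
  -> return 720
-> return 5040

Final answer: 5040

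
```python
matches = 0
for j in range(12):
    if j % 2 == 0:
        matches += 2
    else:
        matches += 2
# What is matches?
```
Trace:
  matches=0
  matches=2, j=0
  matches=4, j=1
  matches=6, j=2
  matches=8, j=3
  matches=10, j=4
  matches=12, j=5
  matches=14, j=6
  matches=16, j=7
  matches=18, j=8
  matches=20, j=9
  matches=22, j=10
  matches=24, j=11

Final answer: 24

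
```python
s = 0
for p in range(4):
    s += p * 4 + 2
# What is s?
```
Trace:
  s=0
  s=2, p=0
  s=8, p=1
  s=18, p=2
  s=32, p=3

Final answer: 32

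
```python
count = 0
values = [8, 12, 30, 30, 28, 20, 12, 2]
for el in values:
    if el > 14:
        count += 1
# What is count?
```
Trace:
  count=0
  count=0, el=8
  count=0, el=12
  count=1, el=30
  count=2, el=30
  count=3, el=28
  count=4, el=20
  count=4, el=12
  count=4, el=2

Final answer: 4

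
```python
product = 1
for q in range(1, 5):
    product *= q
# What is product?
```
Trace:
  product=1
  product=1, q=1
  product=2, q=2
  product=6, q=3
  product=24, q=4

Final answer: 24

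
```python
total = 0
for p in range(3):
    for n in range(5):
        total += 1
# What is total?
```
Trace:
  total=0
  total=1, p=0, n=0
  total=2, p=0, n=1
  total=3, p=0, n=2
  total=4, p=0, n=3
  total=5, p=0, n=4
  total=6, p=1, n=0
  total=7, p=1, n=1
  total=8, p=1, n=2
  total=9, p=1, n=3
  total=10, p=1, n=4
  total=11, p=2, n=0
  total=12, p=2, n=1
  total=13, p=2, n=2
  total=14, p=2, n=3
  total=15, p=2, n=4

Final answer: 15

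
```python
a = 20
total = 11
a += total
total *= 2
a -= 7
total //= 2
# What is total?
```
Trace:
  a=20
  a=20, total=11
  a=31, total=11
  a=31, total=22
  a=24, total=22
  a=24, total=11

Final answer: 11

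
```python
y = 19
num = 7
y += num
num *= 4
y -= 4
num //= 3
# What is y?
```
Trace:
  y=19
  y=19, num=7
  y=26, num=7
  y=26, num=28
  y=22, num=28
  y=22, num=9

Final answer: 22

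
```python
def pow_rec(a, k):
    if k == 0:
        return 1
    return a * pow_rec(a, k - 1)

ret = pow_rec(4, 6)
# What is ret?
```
Call trace:
pow_rec(a=4, k=6)
  pow_rec(a=4, k=5)
    pow_rec(a=4, k=4)
      pow_rec(a=4, k=3)
        pow_rec(a=4, k=2)
          pow_rec(a=4, k=1)
            pow_rec(a=4, k=0)
            -> return 1
          -> return 4
        -> return 16
      -> return 64
    -> return 256
  -> return 1024
-> return 4096

Final answer: 4096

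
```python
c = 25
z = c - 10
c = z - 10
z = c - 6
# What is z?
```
Trace:
  c=25
  c=25, z=15
  c=5, z=15
  c=5, z=-1

Final answer: -1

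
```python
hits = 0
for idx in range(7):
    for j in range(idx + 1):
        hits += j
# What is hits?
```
Trace:
  hits=0
  hits=0, idx=0, j=0
  hits=0, idx=1, j=0
  hits=1, idx=1, j=1
  hits=1, idx=2, j=0
  hits=2, idx=2, j=1
  hits=4, idx=2, j=2
  hits=4, idx=3, j=0
  hits=5, idx=3, j=1
  hits=7, idx=3, j=2
  hits=10, idx=3, j=3
  hits=10, idx=4, j=0
  hits=11, idx=4, j=1
  hits=13, idx=4, j=2
  hits=16, idx=4, j=3
  hits=20, idx=4, j=4
  hits=20, idx=5, j=0
  hits=21, idx=5, j=1
  hits=23, idx=5, j=2
  hits=26, idx=5, j=3
  hits=30, idx=5, j=4
  hits=35, idx=5, j=5
  hits=35, idx=6, j=0
  hits=36, idx=6, j=1
  hits=38, idx=6, j=2
  hits=41, idx=6, j=3
  hits=45, idx=6, j=4
  hits=50, idx=6, j=5
  hits=56, idx=6, j=6

Final answer: 56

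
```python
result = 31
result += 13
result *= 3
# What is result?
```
Trace:
  result=31
  result=44
  result=132

Final answer: 132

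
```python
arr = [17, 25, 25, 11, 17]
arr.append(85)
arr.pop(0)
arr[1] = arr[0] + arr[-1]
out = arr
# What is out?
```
Trace:
  arr=[17, 25, 25, 11, 17]
  arr=[17, 25, 25, 11, 17, 85]
  arr=[25, 25, 11, 17, 85]
  arr=[25, 110, 11, 17, 85]
  arr=[25, 110, 11, 17, 85], out=[25, 110, 11, 17, 85]

Final answer: [25, 110, 11, 17, 85]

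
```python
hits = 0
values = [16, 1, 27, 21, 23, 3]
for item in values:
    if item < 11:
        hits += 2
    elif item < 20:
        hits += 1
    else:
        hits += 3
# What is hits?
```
Trace:
  hits=0
  hits=1, item=16
  hits=3, item=1
  hits=6, item=27
  hits=9, item=21
  hits=12, item=23
  hits=14, item=3

Final answer: 14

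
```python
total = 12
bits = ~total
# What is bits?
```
Trace:
  total=12
  total=12, bits=-13

Final answer: -13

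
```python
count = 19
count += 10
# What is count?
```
Trace:
  count=19
  count=29

Final answer: 29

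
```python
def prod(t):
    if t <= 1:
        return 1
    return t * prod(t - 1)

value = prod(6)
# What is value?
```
Call trace:
prod(t=6)
  prod(t=5)
    prod(t=4)
      prod(t=3)
        prod(t=2)
          prod(t=1)
          -> return 1
        -> return 2
      -> return 6
    -> return 24
  -> return 120
-> return 720

Final answer: 720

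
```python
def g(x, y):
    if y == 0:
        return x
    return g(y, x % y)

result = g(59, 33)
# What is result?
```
Call trace:
g(x=59, y=33)
  g(x=33, y=26)
    g(x=26, y=7)
      g(x=7, y=5)
        g(x=5, y=2)
          g(x=2, y=1)
            g(x=1, y=0)
            -> return 1
          -> return 1
        -> return 1
      -> return 1
    -> return 1
  -> return 1
-> return 1

Final answer: 1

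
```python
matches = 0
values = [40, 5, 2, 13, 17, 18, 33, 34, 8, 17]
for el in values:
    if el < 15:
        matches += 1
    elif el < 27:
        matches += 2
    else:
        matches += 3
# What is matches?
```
Trace:
  matches=0
  matches=3, el=40
  matches=4, el=5
  matches=5, el=2
  matches=6, el=13
  matches=8, el=17
  matches=10, el=18
  matches=13, el=33
  matches=16, el=34
  matches=17, el=8
  matches=19, el=17

Final answer: 19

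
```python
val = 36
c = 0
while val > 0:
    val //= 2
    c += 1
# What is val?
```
Trace:
  val=36
  val=36, c=0
  val=18, c=1
  val=9, c=2
  val=4, c=3
  val=2, c=4
  val=1, c=5
  val=0, c=6

Final answer: 0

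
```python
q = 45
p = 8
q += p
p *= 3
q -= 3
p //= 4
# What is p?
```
Trace:
  q=45
  q=45, p=8
  q=53, p=8
  q=53, p=24
  q=50, p=24
  q=50, p=6

Final answer: 6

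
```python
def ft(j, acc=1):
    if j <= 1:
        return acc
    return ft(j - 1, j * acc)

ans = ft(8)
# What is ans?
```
Call trace:
ft(j=8, acc=1)
  ft(j=7, acc=8)
    ft(j=6, acc=56)
      ft(j=5, acc=336)
        ft(j=4, acc=1680)
          ft(j=3, acc=6720)
            ft(j=2, acc=20160)
              ft(j=1, acc=40320)
              -> return 40320
            -> return 40320
          -> return 40320
        -> return 40320
      -> return 40320
    -> return 40320
  -> return 40320
-> return 40320

Final answer: 40320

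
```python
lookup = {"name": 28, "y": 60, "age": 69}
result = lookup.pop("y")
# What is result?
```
Trace:
  lookup={'name': 28, 'y': 60, 'age': 69}
  lookup={'name': 28, 'age': 69}, result=60

Final answer: 60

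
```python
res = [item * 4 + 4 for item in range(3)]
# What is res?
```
Trace:
  item=0
  item=1
  item=2
  res=[4, 8, 12]

Final answer: [4, 8, 12]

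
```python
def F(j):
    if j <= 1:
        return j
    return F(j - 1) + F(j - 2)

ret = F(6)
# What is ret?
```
Call trace (a repeated sub-call is expanded the first time; later identical calls just restate its return value):
F(j=6)
  F(j=5)
    F(j=4)
      F(j=3)
        F(j=2)
          F(j=1)
          -> return 1
          F(j=0)
          -> return 0
        -> return 1
        F(j=1)
        -> return 1
      -> return 2
      F(j=2) -> return 1  (same call as traced above)
    -> return 3
    F(j=3) -> return 2  (same call as traced above)
  -> return 5
  F(j=4) -> return 3  (same call as traced above)
-> return 8

Final answer: 8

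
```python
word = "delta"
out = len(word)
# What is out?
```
Trace:
  word='delta'
  word='delta', out=5

Final answer: 5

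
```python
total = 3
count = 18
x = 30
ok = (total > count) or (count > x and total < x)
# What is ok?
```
Trace:
  total=3
  total=3, count=18
  total=3, count=18, x=30
  total=3, count=18, x=30, ok=False

Final answer: False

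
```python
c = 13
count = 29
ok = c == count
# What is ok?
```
Trace:
  c=13
  c=13, count=29
  c=13, count=29, ok=False

Final answer: False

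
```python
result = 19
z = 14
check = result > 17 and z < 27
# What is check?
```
Trace:
  result=19
  result=19, z=14
  result=19, z=14, check=True

Final answer: True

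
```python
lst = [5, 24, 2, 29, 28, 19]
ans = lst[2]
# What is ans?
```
Trace:
  lst=[5, 24, 2, 29, 28, 19]
  lst=[5, 24, 2, 29, 28, 19], ans=2

Final answer: 2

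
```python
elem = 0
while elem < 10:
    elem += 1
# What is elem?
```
Trace:
  elem=0
  elem=1
  elem=2
  elem=3
  elem=4
  elem=5
  elem=6
  elem=7
  elem=8
  elem=9
  elem=10

Final answer: 10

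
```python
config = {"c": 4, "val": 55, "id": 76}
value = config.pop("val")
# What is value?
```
Trace:
  config={'c': 4, 'val': 55, 'id': 76}
  config={'c': 4, 'id': 76}, value=55

Final answer: 55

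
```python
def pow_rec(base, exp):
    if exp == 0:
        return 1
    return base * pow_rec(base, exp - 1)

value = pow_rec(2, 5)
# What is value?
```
Call trace:
pow_rec(base=2, exp=5)
  pow_rec(base=2, exp=4)
    pow_rec(base=2, exp=3)
      pow_rec(base=2, exp=2)
        pow_rec(base=2, exp=1)
          pow_rec(base=2, exp=0)
          -> return 1
        -> return 2
      -> return 4
    -> return 8
  -> return 16
-> return 32

Final answer: 32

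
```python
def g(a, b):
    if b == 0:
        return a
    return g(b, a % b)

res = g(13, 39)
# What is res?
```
Call trace:
g(a=13, b=39)
  g(a=39, b=13)
    g(a=13, b=0)
    -> return 13
  -> return 13
-> return 13

Final answer: 13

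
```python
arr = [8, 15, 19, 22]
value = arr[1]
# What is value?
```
Trace:
  arr=[8, 15, 19, 22]
  arr=[8, 15, 19, 22], value=15

Final answer: 15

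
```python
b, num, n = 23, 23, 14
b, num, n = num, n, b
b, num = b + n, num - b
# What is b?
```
Trace:
  b=23, num=23, n=14
  b=23, num=14, n=23
  b=46, num=-9, n=23

Final answer: 46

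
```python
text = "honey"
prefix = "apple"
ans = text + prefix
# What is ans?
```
Trace:
  text='honey'
  text='honey', prefix='apple'
  text='honey', prefix='apple', ans='honeyapple'

Final answer: 'honeyapple'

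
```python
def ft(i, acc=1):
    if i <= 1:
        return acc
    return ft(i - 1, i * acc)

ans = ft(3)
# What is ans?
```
Call trace:
ft(i=3, acc=1)
  ft(i=2, acc=3)
    ft(i=1, acc=6)
    -> return 6
  -> return 6
-> return 6

Final answer: 6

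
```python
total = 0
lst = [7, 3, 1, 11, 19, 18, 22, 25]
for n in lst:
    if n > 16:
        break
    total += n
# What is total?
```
Trace:
  total=0
  total=7, n=7
  total=10, n=3
  total=11, n=1
  total=22, n=11
  total=22, n=19

Final answer: 22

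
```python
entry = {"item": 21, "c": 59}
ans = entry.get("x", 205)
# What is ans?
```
Trace:
  entry={'item': 21, 'c': 59}
  entry={'item': 21, 'c': 59}, ans=205

Final answer: 205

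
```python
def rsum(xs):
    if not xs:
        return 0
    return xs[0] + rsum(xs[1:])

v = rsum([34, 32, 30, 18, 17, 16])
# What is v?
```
Call trace:
rsum(xs=[34, 32, 30, 18, 17, 16])
  rsum(xs=[32, 30, 18, 17, 16])
    rsum(xs=[30, 18, 17, 16])
      rsum(xs=[18, 17, 16])
        rsum(xs=[17, 16])
          rsum(xs=[16])
            rsum(xs=[])
            -> return 0
          -> return 16
        -> return 33
      -> return 51
    -> return 81
  -> return 113
-> return 147

Final answer: 147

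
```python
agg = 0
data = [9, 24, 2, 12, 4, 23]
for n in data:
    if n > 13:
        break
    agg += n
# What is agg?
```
Trace:
  agg=0
  agg=9, n=9
  agg=9, n=24

Final answer: 9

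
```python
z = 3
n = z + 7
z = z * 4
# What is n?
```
Trace:
  z=3
  z=3, n=10
  z=12, n=10

Final answer: 10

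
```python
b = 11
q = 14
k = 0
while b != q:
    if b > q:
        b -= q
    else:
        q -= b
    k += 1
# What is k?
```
Trace:
  b=11
  b=11, q=14
  b=11, q=14, k=0
  b=11, q=3, k=1
  b=8, q=3, k=2
  b=5, q=3, k=3
  b=2, q=3, k=4
  b=2, q=1, k=5
  b=1, q=1, k=6

Final answer: 6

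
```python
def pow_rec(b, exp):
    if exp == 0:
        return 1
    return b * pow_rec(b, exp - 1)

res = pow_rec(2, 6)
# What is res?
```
Call trace:
pow_rec(b=2, exp=6)
  pow_rec(b=2, exp=5)
    pow_rec(b=2, exp=4)
      pow_rec(b=2, exp=3)
        pow_rec(b=2, exp=2)
          pow_rec(b=2, exp=1)
            pow_rec(b=2, exp=0)
            -> return 1
          -> return 2
        -> return 4
      -> return 8
    -> return 16
  -> return 32
-> return 64

Final answer: 64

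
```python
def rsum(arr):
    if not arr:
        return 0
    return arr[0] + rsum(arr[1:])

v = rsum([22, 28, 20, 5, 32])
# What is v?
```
Call trace:
rsum(arr=[22, 28, 20, 5, 32])
  rsum(arr=[28, 20, 5, 32])
    rsum(arr=[20, 5, 32])
      rsum(arr=[5, 32])
        rsum(arr=[32])
          rsum(arr=[])
          -> return 0
        -> return 32
      -> return 37
    -> return 57
  -> return 85
-> return 107

Final answer: 107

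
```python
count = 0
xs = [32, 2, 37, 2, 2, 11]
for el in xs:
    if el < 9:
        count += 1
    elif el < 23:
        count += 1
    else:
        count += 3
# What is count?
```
Trace:
  count=0
  count=3, el=32
  count=4, el=2
  count=7, el=37
  count=8, el=2
  count=9, el=2
  count=10, el=11

Final answer: 10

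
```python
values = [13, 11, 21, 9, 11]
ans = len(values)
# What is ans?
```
Trace:
  values=[13, 11, 21, 9, 11]
  values=[13, 11, 21, 9, 11], ans=5

Final answer: 5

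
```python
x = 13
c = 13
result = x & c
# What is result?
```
Trace:
  x=13
  x=13, c=13
  x=13, c=13, result=13

Final answer: 13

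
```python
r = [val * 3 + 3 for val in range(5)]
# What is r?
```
Trace:
  val=0
  val=1
  val=2
  val=3
  val=4
  r=[3, 6, 9, 12, 15]

Final answer: [3, 6, 9, 12, 15]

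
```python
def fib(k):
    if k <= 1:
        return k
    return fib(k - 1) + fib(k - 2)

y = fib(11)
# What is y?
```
Call trace (a repeated sub-call is expanded the first time; later identical calls just restate its return value):
fib(k=11)
  fib(k=10)
    fib(k=9)
      fib(k=8)
        fib(k=7)
          fib(k=6)
            fib(k=5)
              fib(k=4)
                fib(k=3)
                  fib(k=2)
                    fib(k=1)
                    -> return 1
                    fib(k=0)
                    -> return 0
                  -> return 1
                  fib(k=1)
                  -> return 1
                -> return 2
                fib(k=2) -> return 1  (same call as traced above)
              -> return 3
              fib(k=3) -> return 2  (same call as traced above)
            -> return 5
            fib(k=4) -> return 3  (same call as traced above)
          -> return 8
          fib(k=5) -> return 5  (same call as traced above)
        -> return 13
        fib(k=6) -> return 8  (same call as traced above)
      -> return 21
      fib(k=7) -> return 13  (same call as traced above)
    -> return 34
    fib(k=8) -> return 21  (same call as traced above)
  -> return 55
  fib(k=9) -> return 34  (same call as traced above)
-> return 89

Final answer: 89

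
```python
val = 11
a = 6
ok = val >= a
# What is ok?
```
Trace:
  val=11
  val=11, a=6
  val=11, a=6, ok=True

Final answer: True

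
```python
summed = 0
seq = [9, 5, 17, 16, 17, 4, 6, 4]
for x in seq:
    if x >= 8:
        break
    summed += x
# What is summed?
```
Trace:
  summed=0
  summed=0, x=9

Final answer: 0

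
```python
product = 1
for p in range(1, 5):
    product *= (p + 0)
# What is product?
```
Trace:
  product=1
  product=1, p=1
  product=2, p=2
  product=6, p=3
  product=24, p=4

Final answer: 24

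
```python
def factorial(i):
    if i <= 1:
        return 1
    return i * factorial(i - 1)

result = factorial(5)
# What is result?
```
Call trace:
factorial(i=5)
  factorial(i=4)
    factorial(i=3)
      factorial(i=2)
        factorial(i=1)
        -> return 1
      -> return 2
    -> return 6
  -> return 24
-> return 120

Final answer: 120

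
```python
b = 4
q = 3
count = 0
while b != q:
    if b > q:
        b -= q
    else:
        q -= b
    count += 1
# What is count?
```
Trace:
  b=4
  b=4, q=3
  b=4, q=3, count=0
  b=1, q=3, count=1
  b=1, q=2, count=2
  b=1, q=1, count=3

Final answer: 3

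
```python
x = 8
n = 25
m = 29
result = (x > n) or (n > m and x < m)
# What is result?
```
Trace:
  x=8
  x=8, n=25
  x=8, n=25, m=29
  x=8, n=25, m=29, result=False

Final answer: False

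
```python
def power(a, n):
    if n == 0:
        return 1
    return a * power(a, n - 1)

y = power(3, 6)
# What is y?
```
Call trace:
power(a=3, n=6)
  power(a=3, n=5)
    power(a=3, n=4)
      power(a=3, n=3)
        power(a=3, n=2)
          power(a=3, n=1)
            power(a=3, n=0)
            -> return 1
          -> return 3
        -> return 9
      -> return 27
    -> return 81
  -> return 243
-> return 729

Final answer: 729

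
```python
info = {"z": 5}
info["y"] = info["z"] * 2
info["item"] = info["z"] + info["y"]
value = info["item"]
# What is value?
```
Trace:
  info={'z': 5}
  info={'z': 5, 'y': 10}
  info={'z': 5, 'y': 10, 'item': 15}
  info={'z': 5, 'y': 10, 'item': 15}, value=15

Final answer: 15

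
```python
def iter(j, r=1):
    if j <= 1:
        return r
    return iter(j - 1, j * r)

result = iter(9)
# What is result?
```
Call trace:
iter(j=9, r=1)
  iter(j=8, r=9)
    iter(j=7, r=72)
      iter(j=6, r=504)
        iter(j=5, r=3024)
          iter(j=4, r=15120)
            iter(j=3, r=60480)
              iter(j=2, r=181440)
                iter(j=1, r=362880)
                -> return 362880
              -> return 362880
            -> return 362880
          -> return 362880
        -> return 362880
      -> return 362880
    -> return 362880
  -> return 362880
-> return 362880

Final answer: 362880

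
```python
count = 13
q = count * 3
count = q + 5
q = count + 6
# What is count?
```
Trace:
  count=13
  count=13, q=39
  count=44, q=39
  count=44, q=50

Final answer: 44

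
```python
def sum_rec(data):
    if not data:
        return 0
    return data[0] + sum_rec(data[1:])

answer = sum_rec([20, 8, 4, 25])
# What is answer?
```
Call trace:
sum_rec(data=[20, 8, 4, 25])
  sum_rec(data=[8, 4, 25])
    sum_rec(data=[4, 25])
      sum_rec(data=[25])
        sum_rec(data=[])
        -> return 0
      -> return 25
    -> return 29
  -> return 37
-> return 57

Final answer: 57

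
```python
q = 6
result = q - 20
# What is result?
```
Trace:
  q=6
  q=6, result=-14

Final answer: -14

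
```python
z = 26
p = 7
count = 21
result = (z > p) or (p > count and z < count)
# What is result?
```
Trace:
  z=26
  z=26, p=7
  z=26, p=7, count=21
  z=26, p=7, count=21, result=True

Final answer: True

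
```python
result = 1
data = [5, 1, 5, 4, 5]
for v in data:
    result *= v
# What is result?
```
Trace:
  result=1
  result=5, v=5
  result=5, v=1
  result=25, v=5
  result=100, v=4
  result=500, v=5

Final answer: 500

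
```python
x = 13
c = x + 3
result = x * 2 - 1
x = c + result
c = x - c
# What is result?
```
Trace:
  x=13
  x=13, c=16
  x=13, c=16, result=25
  x=41, c=16, result=25
  x=41, c=25, result=25

Final answer: 25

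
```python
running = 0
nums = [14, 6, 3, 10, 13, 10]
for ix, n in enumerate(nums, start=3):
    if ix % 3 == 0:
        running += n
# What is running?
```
Trace:
  running=0
  running=14, ix=3, n=14
  running=14, ix=4, n=6
  running=14, ix=5, n=3
  running=24, ix=6, n=10
  running=24, ix=7, n=13
  running=24, ix=8, n=10

Final answer: 24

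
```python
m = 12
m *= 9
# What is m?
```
Trace:
  m=12
  m=108

Final answer: 108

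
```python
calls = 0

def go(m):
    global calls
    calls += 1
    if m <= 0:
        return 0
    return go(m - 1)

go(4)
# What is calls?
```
Call trace:
go(m=4)
  go(m=3)
    go(m=2)
      go(m=1)
        go(m=0)
        -> return 0
      -> return 0
    -> return 0
  -> return 0
-> return 0

calls is incremented once per call. go is entered once for each m = 4, 3, 2, 1, 0 (the m <= 0 call returns without recursing), i.e. 4 + 1 calls.
calls = 5

Final answer: 5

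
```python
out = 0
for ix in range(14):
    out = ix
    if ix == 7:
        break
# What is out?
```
Trace:
  out=0
  out=0, ix=0
  out=1, ix=1
  out=2, ix=2
  out=3, ix=3
  out=4, ix=4
  out=5, ix=5
  out=6, ix=6
  out=7, ix=7

Final answer: 7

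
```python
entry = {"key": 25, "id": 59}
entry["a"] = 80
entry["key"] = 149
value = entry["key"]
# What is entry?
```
Trace:
  entry={'key': 25, 'id': 59}
  entry={'key': 25, 'id': 59, 'a': 80}
  entry={'key': 149, 'id': 59, 'a': 80}
  entry={'key': 149, 'id': 59, 'a': 80}, value=149

Final answer: {'key': 149, 'id': 59, 'a': 80}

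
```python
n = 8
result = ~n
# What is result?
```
Trace:
  n=8
  n=8, result=-9

Final answer: -9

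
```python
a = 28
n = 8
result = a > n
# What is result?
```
Trace:
  a=28
  a=28, n=8
  a=28, n=8, result=True

Final answer: True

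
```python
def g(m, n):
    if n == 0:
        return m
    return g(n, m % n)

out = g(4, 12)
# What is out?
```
Call trace:
g(m=4, n=12)
  g(m=12, n=4)
    g(m=4, n=0)
    -> return 4
  -> return 4
-> return 4

Final answer: 4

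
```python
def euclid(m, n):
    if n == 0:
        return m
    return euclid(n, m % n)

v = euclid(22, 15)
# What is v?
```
Call trace:
euclid(m=22, n=15)
  euclid(m=15, n=7)
    euclid(m=7, n=1)
      euclid(m=1, n=0)
      -> return 1
    -> return 1
  -> return 1
-> return 1

Final answer: 1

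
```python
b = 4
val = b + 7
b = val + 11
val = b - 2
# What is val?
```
Trace:
  b=4
  b=4, val=11
  b=22, val=11
  b=22, val=20

Final answer: 20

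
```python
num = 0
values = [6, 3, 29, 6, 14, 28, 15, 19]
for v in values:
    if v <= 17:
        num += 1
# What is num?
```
Trace:
  num=0
  num=1, v=6
  num=2, v=3
  num=2, v=29
  num=3, v=6
  num=4, v=14
  num=4, v=28
  num=5, v=15
  num=5, v=19

Final answer: 5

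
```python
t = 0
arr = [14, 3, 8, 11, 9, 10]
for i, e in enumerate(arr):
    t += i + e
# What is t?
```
Trace:
  t=0
  t=14, i=0, e=14
  t=18, i=1, e=3
  t=28, i=2, e=8
  t=42, i=3, e=11
  t=55, i=4, e=9
  t=70, i=5, e=10

Final answer: 70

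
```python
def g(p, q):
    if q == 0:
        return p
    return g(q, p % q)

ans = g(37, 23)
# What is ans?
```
Call trace:
g(p=37, q=23)
  g(p=23, q=14)
    g(p=14, q=9)
      g(p=9, q=5)
        g(p=5, q=4)
          g(p=4, q=1)
            g(p=1, q=0)
            -> return 1
          -> return 1
        -> return 1
      -> return 1
    -> return 1
  -> return 1
-> return 1

Final answer: 1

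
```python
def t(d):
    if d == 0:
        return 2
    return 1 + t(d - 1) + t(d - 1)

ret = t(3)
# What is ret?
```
Call trace (a repeated sub-call is expanded the first time; later identical calls just restate its return value):
t(d=3)
  t(d=2)
    t(d=1)
      t(d=0)
      -> return 2
      t(d=0)
      -> return 2
    -> return 5
    t(d=1) -> return 5  (same call as traced above)
  -> return 11
  t(d=2) -> return 11  (same call as traced above)
-> return 23

Final answer: 23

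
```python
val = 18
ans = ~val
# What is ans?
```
Trace:
  val=18
  val=18, ans=-19

Final answer: -19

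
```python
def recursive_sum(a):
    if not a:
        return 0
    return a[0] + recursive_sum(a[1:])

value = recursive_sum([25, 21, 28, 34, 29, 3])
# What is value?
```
Call trace:
recursive_sum(a=[25, 21, 28, 34, 29, 3])
  recursive_sum(a=[21, 28, 34, 29, 3])
    recursive_sum(a=[28, 34, 29, 3])
      recursive_sum(a=[34, 29, 3])
        recursive_sum(a=[29, 3])
          recursive_sum(a=[3])
            recursive_sum(a=[])
            -> return 0
          -> return 3
        -> return 32
      -> return 66
    -> return 94
  -> return 115
-> return 140

Final answer: 140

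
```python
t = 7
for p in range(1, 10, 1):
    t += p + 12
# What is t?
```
Trace:
  t=7
  t=20, p=1
  t=34, p=2
  t=49, p=3
  t=65, p=4
  t=82, p=5
  t=100, p=6
  t=119, p=7
  t=139, p=8
  t=160, p=9

Final answer: 160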